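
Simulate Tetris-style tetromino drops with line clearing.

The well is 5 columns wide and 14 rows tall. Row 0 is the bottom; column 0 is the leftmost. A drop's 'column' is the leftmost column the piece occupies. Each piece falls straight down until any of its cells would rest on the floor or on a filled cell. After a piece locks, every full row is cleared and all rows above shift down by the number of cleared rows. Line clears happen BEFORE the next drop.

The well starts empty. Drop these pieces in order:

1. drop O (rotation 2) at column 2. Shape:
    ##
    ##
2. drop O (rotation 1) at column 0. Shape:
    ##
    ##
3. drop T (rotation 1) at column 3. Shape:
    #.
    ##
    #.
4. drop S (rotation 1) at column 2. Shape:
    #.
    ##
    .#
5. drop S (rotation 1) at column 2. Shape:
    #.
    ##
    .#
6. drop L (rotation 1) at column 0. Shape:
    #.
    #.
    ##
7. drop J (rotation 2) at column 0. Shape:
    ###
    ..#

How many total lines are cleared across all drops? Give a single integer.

Drop 1: O rot2 at col 2 lands with bottom-row=0; cleared 0 line(s) (total 0); column heights now [0 0 2 2 0], max=2
Drop 2: O rot1 at col 0 lands with bottom-row=0; cleared 0 line(s) (total 0); column heights now [2 2 2 2 0], max=2
Drop 3: T rot1 at col 3 lands with bottom-row=2; cleared 0 line(s) (total 0); column heights now [2 2 2 5 4], max=5
Drop 4: S rot1 at col 2 lands with bottom-row=5; cleared 0 line(s) (total 0); column heights now [2 2 8 7 4], max=8
Drop 5: S rot1 at col 2 lands with bottom-row=7; cleared 0 line(s) (total 0); column heights now [2 2 10 9 4], max=10
Drop 6: L rot1 at col 0 lands with bottom-row=2; cleared 0 line(s) (total 0); column heights now [5 3 10 9 4], max=10
Drop 7: J rot2 at col 0 lands with bottom-row=10; cleared 0 line(s) (total 0); column heights now [12 12 12 9 4], max=12

Answer: 0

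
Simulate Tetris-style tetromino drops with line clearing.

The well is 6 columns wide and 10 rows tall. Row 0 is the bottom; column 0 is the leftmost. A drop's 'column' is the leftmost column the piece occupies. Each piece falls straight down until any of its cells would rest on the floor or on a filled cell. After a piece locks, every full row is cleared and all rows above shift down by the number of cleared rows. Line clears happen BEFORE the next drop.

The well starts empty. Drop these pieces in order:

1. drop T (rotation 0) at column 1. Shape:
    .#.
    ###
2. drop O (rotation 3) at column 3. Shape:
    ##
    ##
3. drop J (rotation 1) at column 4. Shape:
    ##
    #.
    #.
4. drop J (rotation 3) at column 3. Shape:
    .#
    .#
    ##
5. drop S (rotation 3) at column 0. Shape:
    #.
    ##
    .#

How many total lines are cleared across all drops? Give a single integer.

Answer: 0

Derivation:
Drop 1: T rot0 at col 1 lands with bottom-row=0; cleared 0 line(s) (total 0); column heights now [0 1 2 1 0 0], max=2
Drop 2: O rot3 at col 3 lands with bottom-row=1; cleared 0 line(s) (total 0); column heights now [0 1 2 3 3 0], max=3
Drop 3: J rot1 at col 4 lands with bottom-row=3; cleared 0 line(s) (total 0); column heights now [0 1 2 3 6 6], max=6
Drop 4: J rot3 at col 3 lands with bottom-row=6; cleared 0 line(s) (total 0); column heights now [0 1 2 7 9 6], max=9
Drop 5: S rot3 at col 0 lands with bottom-row=1; cleared 0 line(s) (total 0); column heights now [4 3 2 7 9 6], max=9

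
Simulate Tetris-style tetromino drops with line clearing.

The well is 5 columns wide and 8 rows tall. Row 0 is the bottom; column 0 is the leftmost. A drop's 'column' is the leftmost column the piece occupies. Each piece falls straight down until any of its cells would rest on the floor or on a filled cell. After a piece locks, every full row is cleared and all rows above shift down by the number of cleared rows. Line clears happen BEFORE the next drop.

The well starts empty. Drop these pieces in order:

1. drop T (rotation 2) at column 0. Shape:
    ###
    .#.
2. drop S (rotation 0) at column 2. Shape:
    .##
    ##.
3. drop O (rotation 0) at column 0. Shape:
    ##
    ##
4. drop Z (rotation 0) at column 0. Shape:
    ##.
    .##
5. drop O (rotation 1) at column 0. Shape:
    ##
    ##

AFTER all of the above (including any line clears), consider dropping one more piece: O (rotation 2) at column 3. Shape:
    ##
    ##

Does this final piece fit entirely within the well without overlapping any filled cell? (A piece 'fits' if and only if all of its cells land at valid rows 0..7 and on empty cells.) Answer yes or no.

Drop 1: T rot2 at col 0 lands with bottom-row=0; cleared 0 line(s) (total 0); column heights now [2 2 2 0 0], max=2
Drop 2: S rot0 at col 2 lands with bottom-row=2; cleared 0 line(s) (total 0); column heights now [2 2 3 4 4], max=4
Drop 3: O rot0 at col 0 lands with bottom-row=2; cleared 0 line(s) (total 0); column heights now [4 4 3 4 4], max=4
Drop 4: Z rot0 at col 0 lands with bottom-row=4; cleared 0 line(s) (total 0); column heights now [6 6 5 4 4], max=6
Drop 5: O rot1 at col 0 lands with bottom-row=6; cleared 0 line(s) (total 0); column heights now [8 8 5 4 4], max=8
Test piece O rot2 at col 3 (width 2): heights before test = [8 8 5 4 4]; fits = True

Answer: yes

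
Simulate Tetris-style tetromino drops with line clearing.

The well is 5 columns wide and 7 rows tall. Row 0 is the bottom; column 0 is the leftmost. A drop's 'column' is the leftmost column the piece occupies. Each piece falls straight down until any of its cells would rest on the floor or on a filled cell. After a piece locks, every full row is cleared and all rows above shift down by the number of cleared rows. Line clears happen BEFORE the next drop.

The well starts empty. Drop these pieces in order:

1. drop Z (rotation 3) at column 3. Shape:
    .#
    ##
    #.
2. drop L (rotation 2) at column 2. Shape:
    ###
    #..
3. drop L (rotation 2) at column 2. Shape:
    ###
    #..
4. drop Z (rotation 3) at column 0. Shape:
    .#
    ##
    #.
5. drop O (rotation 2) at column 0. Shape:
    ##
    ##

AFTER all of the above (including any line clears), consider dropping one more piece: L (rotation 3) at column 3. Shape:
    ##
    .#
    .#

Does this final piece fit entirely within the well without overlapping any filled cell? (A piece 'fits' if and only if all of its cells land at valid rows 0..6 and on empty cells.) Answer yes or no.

Drop 1: Z rot3 at col 3 lands with bottom-row=0; cleared 0 line(s) (total 0); column heights now [0 0 0 2 3], max=3
Drop 2: L rot2 at col 2 lands with bottom-row=2; cleared 0 line(s) (total 0); column heights now [0 0 4 4 4], max=4
Drop 3: L rot2 at col 2 lands with bottom-row=4; cleared 0 line(s) (total 0); column heights now [0 0 6 6 6], max=6
Drop 4: Z rot3 at col 0 lands with bottom-row=0; cleared 0 line(s) (total 0); column heights now [2 3 6 6 6], max=6
Drop 5: O rot2 at col 0 lands with bottom-row=3; cleared 1 line(s) (total 1); column heights now [4 4 5 5 5], max=5
Test piece L rot3 at col 3 (width 2): heights before test = [4 4 5 5 5]; fits = False

Answer: no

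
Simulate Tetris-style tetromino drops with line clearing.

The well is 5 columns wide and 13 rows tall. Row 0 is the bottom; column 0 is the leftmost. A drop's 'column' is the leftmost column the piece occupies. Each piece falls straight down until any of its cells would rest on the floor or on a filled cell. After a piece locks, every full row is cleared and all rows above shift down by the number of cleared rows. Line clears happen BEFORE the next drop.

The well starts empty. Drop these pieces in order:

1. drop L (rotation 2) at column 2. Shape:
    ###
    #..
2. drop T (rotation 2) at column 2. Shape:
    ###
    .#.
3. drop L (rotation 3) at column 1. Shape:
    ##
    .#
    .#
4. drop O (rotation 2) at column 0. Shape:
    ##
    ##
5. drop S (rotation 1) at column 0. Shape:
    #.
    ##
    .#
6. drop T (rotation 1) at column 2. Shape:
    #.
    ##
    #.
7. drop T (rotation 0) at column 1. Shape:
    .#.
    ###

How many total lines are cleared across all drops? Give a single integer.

Drop 1: L rot2 at col 2 lands with bottom-row=0; cleared 0 line(s) (total 0); column heights now [0 0 2 2 2], max=2
Drop 2: T rot2 at col 2 lands with bottom-row=2; cleared 0 line(s) (total 0); column heights now [0 0 4 4 4], max=4
Drop 3: L rot3 at col 1 lands with bottom-row=4; cleared 0 line(s) (total 0); column heights now [0 7 7 4 4], max=7
Drop 4: O rot2 at col 0 lands with bottom-row=7; cleared 0 line(s) (total 0); column heights now [9 9 7 4 4], max=9
Drop 5: S rot1 at col 0 lands with bottom-row=9; cleared 0 line(s) (total 0); column heights now [12 11 7 4 4], max=12
Drop 6: T rot1 at col 2 lands with bottom-row=7; cleared 0 line(s) (total 0); column heights now [12 11 10 9 4], max=12
Drop 7: T rot0 at col 1 lands with bottom-row=11; cleared 0 line(s) (total 0); column heights now [12 12 13 12 4], max=13

Answer: 0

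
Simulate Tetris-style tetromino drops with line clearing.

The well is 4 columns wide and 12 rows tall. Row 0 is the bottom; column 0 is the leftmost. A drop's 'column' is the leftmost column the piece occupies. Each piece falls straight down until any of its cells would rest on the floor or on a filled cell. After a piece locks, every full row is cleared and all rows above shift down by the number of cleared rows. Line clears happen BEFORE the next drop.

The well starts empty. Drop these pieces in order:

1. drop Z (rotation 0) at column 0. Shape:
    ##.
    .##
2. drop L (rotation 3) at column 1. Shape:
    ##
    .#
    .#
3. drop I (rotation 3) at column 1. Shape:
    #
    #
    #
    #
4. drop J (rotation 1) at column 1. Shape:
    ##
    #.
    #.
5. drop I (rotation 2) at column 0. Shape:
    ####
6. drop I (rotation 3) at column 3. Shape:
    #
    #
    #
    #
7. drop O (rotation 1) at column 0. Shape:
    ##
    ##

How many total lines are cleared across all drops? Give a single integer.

Drop 1: Z rot0 at col 0 lands with bottom-row=0; cleared 0 line(s) (total 0); column heights now [2 2 1 0], max=2
Drop 2: L rot3 at col 1 lands with bottom-row=1; cleared 0 line(s) (total 0); column heights now [2 4 4 0], max=4
Drop 3: I rot3 at col 1 lands with bottom-row=4; cleared 0 line(s) (total 0); column heights now [2 8 4 0], max=8
Drop 4: J rot1 at col 1 lands with bottom-row=8; cleared 0 line(s) (total 0); column heights now [2 11 11 0], max=11
Drop 5: I rot2 at col 0 lands with bottom-row=11; cleared 1 line(s) (total 1); column heights now [2 11 11 0], max=11
Drop 6: I rot3 at col 3 lands with bottom-row=0; cleared 1 line(s) (total 2); column heights now [0 10 10 3], max=10
Drop 7: O rot1 at col 0 lands with bottom-row=10; cleared 0 line(s) (total 2); column heights now [12 12 10 3], max=12

Answer: 2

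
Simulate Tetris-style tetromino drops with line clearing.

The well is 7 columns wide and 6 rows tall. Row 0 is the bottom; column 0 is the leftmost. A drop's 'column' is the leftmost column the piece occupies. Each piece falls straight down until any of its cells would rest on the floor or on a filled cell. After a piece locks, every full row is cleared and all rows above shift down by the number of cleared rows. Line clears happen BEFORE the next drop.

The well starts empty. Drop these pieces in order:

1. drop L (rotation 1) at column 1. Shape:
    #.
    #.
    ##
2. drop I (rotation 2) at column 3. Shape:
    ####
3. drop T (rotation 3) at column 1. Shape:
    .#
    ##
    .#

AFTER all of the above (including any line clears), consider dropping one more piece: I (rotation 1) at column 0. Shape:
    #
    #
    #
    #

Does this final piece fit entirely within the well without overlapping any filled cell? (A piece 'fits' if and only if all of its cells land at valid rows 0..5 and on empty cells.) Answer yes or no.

Drop 1: L rot1 at col 1 lands with bottom-row=0; cleared 0 line(s) (total 0); column heights now [0 3 1 0 0 0 0], max=3
Drop 2: I rot2 at col 3 lands with bottom-row=0; cleared 0 line(s) (total 0); column heights now [0 3 1 1 1 1 1], max=3
Drop 3: T rot3 at col 1 lands with bottom-row=2; cleared 0 line(s) (total 0); column heights now [0 4 5 1 1 1 1], max=5
Test piece I rot1 at col 0 (width 1): heights before test = [0 4 5 1 1 1 1]; fits = True

Answer: yes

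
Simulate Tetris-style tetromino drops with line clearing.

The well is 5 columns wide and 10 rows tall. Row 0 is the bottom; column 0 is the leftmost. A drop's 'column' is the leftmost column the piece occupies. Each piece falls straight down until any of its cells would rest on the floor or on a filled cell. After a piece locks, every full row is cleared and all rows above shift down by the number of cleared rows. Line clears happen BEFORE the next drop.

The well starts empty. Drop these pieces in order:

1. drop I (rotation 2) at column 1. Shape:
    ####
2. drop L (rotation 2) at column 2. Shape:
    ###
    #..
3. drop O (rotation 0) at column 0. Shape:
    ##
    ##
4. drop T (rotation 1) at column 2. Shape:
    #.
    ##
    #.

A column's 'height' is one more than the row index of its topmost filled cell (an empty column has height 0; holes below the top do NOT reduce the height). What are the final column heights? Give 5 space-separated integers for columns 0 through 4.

Answer: 2 2 5 4 1

Derivation:
Drop 1: I rot2 at col 1 lands with bottom-row=0; cleared 0 line(s) (total 0); column heights now [0 1 1 1 1], max=1
Drop 2: L rot2 at col 2 lands with bottom-row=1; cleared 0 line(s) (total 0); column heights now [0 1 3 3 3], max=3
Drop 3: O rot0 at col 0 lands with bottom-row=1; cleared 1 line(s) (total 1); column heights now [2 2 2 1 1], max=2
Drop 4: T rot1 at col 2 lands with bottom-row=2; cleared 0 line(s) (total 1); column heights now [2 2 5 4 1], max=5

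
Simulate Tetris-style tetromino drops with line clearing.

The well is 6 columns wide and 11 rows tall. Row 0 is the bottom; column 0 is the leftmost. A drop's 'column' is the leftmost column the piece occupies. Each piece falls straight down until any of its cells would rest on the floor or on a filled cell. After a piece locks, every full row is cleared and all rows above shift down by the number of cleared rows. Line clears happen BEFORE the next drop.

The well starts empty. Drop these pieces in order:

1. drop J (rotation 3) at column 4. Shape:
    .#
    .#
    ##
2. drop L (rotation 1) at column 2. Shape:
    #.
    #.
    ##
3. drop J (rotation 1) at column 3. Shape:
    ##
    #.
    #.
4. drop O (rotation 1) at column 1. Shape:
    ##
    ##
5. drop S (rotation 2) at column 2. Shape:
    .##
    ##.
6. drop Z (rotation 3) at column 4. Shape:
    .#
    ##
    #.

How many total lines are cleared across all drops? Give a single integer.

Answer: 0

Derivation:
Drop 1: J rot3 at col 4 lands with bottom-row=0; cleared 0 line(s) (total 0); column heights now [0 0 0 0 1 3], max=3
Drop 2: L rot1 at col 2 lands with bottom-row=0; cleared 0 line(s) (total 0); column heights now [0 0 3 1 1 3], max=3
Drop 3: J rot1 at col 3 lands with bottom-row=1; cleared 0 line(s) (total 0); column heights now [0 0 3 4 4 3], max=4
Drop 4: O rot1 at col 1 lands with bottom-row=3; cleared 0 line(s) (total 0); column heights now [0 5 5 4 4 3], max=5
Drop 5: S rot2 at col 2 lands with bottom-row=5; cleared 0 line(s) (total 0); column heights now [0 5 6 7 7 3], max=7
Drop 6: Z rot3 at col 4 lands with bottom-row=7; cleared 0 line(s) (total 0); column heights now [0 5 6 7 9 10], max=10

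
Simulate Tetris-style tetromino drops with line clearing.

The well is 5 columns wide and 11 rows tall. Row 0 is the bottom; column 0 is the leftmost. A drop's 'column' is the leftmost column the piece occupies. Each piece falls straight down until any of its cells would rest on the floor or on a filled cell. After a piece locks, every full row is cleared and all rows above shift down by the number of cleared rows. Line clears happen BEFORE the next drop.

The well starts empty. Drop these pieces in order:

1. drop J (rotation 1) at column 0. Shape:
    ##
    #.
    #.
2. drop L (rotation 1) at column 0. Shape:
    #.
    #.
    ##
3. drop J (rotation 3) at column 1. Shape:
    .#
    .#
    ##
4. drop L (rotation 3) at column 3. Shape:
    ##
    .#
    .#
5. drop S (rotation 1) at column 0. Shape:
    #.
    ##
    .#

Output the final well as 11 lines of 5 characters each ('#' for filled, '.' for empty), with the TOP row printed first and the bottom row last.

Drop 1: J rot1 at col 0 lands with bottom-row=0; cleared 0 line(s) (total 0); column heights now [3 3 0 0 0], max=3
Drop 2: L rot1 at col 0 lands with bottom-row=3; cleared 0 line(s) (total 0); column heights now [6 4 0 0 0], max=6
Drop 3: J rot3 at col 1 lands with bottom-row=4; cleared 0 line(s) (total 0); column heights now [6 5 7 0 0], max=7
Drop 4: L rot3 at col 3 lands with bottom-row=0; cleared 0 line(s) (total 0); column heights now [6 5 7 3 3], max=7
Drop 5: S rot1 at col 0 lands with bottom-row=5; cleared 0 line(s) (total 0); column heights now [8 7 7 3 3], max=8

Answer: .....
.....
.....
#....
###..
###..
###..
##...
##.##
#...#
#...#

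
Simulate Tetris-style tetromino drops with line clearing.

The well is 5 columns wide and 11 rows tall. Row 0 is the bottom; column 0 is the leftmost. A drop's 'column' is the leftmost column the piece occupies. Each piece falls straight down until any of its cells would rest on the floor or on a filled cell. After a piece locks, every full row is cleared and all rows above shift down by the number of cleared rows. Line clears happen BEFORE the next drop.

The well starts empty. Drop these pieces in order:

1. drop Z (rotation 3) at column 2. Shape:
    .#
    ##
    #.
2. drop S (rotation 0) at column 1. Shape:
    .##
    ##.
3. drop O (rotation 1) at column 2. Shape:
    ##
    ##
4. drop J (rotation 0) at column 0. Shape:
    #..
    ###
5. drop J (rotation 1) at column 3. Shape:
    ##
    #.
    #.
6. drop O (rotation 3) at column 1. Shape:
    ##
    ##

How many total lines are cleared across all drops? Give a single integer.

Drop 1: Z rot3 at col 2 lands with bottom-row=0; cleared 0 line(s) (total 0); column heights now [0 0 2 3 0], max=3
Drop 2: S rot0 at col 1 lands with bottom-row=2; cleared 0 line(s) (total 0); column heights now [0 3 4 4 0], max=4
Drop 3: O rot1 at col 2 lands with bottom-row=4; cleared 0 line(s) (total 0); column heights now [0 3 6 6 0], max=6
Drop 4: J rot0 at col 0 lands with bottom-row=6; cleared 0 line(s) (total 0); column heights now [8 7 7 6 0], max=8
Drop 5: J rot1 at col 3 lands with bottom-row=6; cleared 0 line(s) (total 0); column heights now [8 7 7 9 9], max=9
Drop 6: O rot3 at col 1 lands with bottom-row=7; cleared 0 line(s) (total 0); column heights now [8 9 9 9 9], max=9

Answer: 0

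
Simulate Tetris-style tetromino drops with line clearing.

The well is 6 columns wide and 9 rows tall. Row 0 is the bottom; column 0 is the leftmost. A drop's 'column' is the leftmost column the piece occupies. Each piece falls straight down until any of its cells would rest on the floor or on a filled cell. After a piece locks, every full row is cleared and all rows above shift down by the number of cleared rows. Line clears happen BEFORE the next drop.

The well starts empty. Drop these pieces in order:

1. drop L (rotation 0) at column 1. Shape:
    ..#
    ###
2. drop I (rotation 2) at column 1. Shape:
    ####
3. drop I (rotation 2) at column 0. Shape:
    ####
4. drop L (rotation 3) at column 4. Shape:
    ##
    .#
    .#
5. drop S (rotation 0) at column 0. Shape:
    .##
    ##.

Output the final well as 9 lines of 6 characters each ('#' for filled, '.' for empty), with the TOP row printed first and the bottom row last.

Answer: ......
......
......
......
.##...
##....
.#####
...#.#
.###..

Derivation:
Drop 1: L rot0 at col 1 lands with bottom-row=0; cleared 0 line(s) (total 0); column heights now [0 1 1 2 0 0], max=2
Drop 2: I rot2 at col 1 lands with bottom-row=2; cleared 0 line(s) (total 0); column heights now [0 3 3 3 3 0], max=3
Drop 3: I rot2 at col 0 lands with bottom-row=3; cleared 0 line(s) (total 0); column heights now [4 4 4 4 3 0], max=4
Drop 4: L rot3 at col 4 lands with bottom-row=1; cleared 1 line(s) (total 1); column heights now [0 3 3 3 3 3], max=3
Drop 5: S rot0 at col 0 lands with bottom-row=3; cleared 0 line(s) (total 1); column heights now [4 5 5 3 3 3], max=5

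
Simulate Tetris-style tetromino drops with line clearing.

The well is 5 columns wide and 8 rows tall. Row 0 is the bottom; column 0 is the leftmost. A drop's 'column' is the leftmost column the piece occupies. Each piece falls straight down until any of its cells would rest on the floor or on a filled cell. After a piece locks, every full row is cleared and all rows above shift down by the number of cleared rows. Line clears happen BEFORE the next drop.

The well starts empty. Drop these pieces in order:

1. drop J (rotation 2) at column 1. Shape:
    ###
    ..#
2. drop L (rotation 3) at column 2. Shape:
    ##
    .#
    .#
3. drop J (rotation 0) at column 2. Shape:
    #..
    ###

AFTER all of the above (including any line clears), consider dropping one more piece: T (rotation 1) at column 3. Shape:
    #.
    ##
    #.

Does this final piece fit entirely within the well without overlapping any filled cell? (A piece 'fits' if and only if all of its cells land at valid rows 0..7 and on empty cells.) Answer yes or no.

Answer: no

Derivation:
Drop 1: J rot2 at col 1 lands with bottom-row=0; cleared 0 line(s) (total 0); column heights now [0 2 2 2 0], max=2
Drop 2: L rot3 at col 2 lands with bottom-row=2; cleared 0 line(s) (total 0); column heights now [0 2 5 5 0], max=5
Drop 3: J rot0 at col 2 lands with bottom-row=5; cleared 0 line(s) (total 0); column heights now [0 2 7 6 6], max=7
Test piece T rot1 at col 3 (width 2): heights before test = [0 2 7 6 6]; fits = False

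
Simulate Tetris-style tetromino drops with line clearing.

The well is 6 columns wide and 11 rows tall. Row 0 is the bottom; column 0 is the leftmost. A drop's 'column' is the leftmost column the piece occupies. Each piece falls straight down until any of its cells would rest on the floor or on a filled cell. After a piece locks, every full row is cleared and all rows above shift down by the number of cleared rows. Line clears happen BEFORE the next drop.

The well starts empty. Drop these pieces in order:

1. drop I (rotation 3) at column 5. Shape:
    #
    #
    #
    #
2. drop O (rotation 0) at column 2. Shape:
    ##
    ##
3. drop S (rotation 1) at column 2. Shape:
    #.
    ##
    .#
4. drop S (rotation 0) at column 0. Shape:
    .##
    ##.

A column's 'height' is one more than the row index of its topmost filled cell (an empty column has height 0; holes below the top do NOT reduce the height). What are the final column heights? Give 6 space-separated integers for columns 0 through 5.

Drop 1: I rot3 at col 5 lands with bottom-row=0; cleared 0 line(s) (total 0); column heights now [0 0 0 0 0 4], max=4
Drop 2: O rot0 at col 2 lands with bottom-row=0; cleared 0 line(s) (total 0); column heights now [0 0 2 2 0 4], max=4
Drop 3: S rot1 at col 2 lands with bottom-row=2; cleared 0 line(s) (total 0); column heights now [0 0 5 4 0 4], max=5
Drop 4: S rot0 at col 0 lands with bottom-row=4; cleared 0 line(s) (total 0); column heights now [5 6 6 4 0 4], max=6

Answer: 5 6 6 4 0 4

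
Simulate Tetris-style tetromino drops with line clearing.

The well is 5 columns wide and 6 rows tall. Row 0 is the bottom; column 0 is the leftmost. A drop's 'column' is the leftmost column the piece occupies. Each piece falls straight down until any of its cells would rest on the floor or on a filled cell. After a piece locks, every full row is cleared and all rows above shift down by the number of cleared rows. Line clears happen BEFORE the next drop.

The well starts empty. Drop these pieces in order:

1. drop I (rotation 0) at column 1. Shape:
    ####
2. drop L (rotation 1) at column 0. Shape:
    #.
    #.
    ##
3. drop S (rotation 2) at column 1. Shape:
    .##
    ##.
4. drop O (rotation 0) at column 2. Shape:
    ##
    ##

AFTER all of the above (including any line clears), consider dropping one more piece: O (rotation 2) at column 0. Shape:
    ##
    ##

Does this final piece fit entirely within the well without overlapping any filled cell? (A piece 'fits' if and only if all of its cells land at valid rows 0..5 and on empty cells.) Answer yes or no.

Drop 1: I rot0 at col 1 lands with bottom-row=0; cleared 0 line(s) (total 0); column heights now [0 1 1 1 1], max=1
Drop 2: L rot1 at col 0 lands with bottom-row=1; cleared 0 line(s) (total 0); column heights now [4 2 1 1 1], max=4
Drop 3: S rot2 at col 1 lands with bottom-row=2; cleared 0 line(s) (total 0); column heights now [4 3 4 4 1], max=4
Drop 4: O rot0 at col 2 lands with bottom-row=4; cleared 0 line(s) (total 0); column heights now [4 3 6 6 1], max=6
Test piece O rot2 at col 0 (width 2): heights before test = [4 3 6 6 1]; fits = True

Answer: yes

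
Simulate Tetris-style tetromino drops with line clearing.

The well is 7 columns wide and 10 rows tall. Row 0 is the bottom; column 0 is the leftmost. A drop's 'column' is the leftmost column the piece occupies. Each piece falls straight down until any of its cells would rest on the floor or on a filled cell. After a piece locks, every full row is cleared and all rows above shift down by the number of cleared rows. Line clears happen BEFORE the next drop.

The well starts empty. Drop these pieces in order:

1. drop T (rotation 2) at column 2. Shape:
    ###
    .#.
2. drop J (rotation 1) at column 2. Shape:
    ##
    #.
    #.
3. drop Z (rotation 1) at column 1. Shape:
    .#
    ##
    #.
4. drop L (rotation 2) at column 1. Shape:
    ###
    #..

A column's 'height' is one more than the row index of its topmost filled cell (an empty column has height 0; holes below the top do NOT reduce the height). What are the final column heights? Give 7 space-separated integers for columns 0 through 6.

Drop 1: T rot2 at col 2 lands with bottom-row=0; cleared 0 line(s) (total 0); column heights now [0 0 2 2 2 0 0], max=2
Drop 2: J rot1 at col 2 lands with bottom-row=2; cleared 0 line(s) (total 0); column heights now [0 0 5 5 2 0 0], max=5
Drop 3: Z rot1 at col 1 lands with bottom-row=4; cleared 0 line(s) (total 0); column heights now [0 6 7 5 2 0 0], max=7
Drop 4: L rot2 at col 1 lands with bottom-row=6; cleared 0 line(s) (total 0); column heights now [0 8 8 8 2 0 0], max=8

Answer: 0 8 8 8 2 0 0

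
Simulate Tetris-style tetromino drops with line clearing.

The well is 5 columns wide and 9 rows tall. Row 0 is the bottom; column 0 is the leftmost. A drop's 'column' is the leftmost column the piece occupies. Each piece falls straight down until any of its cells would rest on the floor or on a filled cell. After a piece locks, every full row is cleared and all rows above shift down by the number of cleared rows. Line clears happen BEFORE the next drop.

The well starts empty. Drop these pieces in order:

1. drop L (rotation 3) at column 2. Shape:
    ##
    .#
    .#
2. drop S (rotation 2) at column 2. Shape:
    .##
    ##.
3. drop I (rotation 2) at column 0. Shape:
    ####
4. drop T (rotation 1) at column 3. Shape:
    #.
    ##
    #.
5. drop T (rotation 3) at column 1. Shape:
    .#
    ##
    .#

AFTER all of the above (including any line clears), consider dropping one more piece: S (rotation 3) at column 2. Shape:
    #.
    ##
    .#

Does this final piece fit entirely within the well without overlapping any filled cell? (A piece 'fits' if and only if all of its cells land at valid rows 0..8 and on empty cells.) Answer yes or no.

Answer: no

Derivation:
Drop 1: L rot3 at col 2 lands with bottom-row=0; cleared 0 line(s) (total 0); column heights now [0 0 3 3 0], max=3
Drop 2: S rot2 at col 2 lands with bottom-row=3; cleared 0 line(s) (total 0); column heights now [0 0 4 5 5], max=5
Drop 3: I rot2 at col 0 lands with bottom-row=5; cleared 0 line(s) (total 0); column heights now [6 6 6 6 5], max=6
Drop 4: T rot1 at col 3 lands with bottom-row=6; cleared 0 line(s) (total 0); column heights now [6 6 6 9 8], max=9
Drop 5: T rot3 at col 1 lands with bottom-row=6; cleared 0 line(s) (total 0); column heights now [6 8 9 9 8], max=9
Test piece S rot3 at col 2 (width 2): heights before test = [6 8 9 9 8]; fits = False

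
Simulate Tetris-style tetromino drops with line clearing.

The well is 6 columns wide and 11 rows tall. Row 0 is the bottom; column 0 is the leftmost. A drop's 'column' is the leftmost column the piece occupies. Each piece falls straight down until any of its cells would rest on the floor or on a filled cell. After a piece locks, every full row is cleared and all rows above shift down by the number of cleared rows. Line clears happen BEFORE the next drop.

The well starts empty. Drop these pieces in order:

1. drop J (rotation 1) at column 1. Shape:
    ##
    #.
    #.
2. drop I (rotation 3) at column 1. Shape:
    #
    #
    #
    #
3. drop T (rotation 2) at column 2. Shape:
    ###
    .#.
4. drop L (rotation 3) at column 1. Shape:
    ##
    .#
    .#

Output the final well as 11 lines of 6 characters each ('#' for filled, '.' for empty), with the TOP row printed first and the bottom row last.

Drop 1: J rot1 at col 1 lands with bottom-row=0; cleared 0 line(s) (total 0); column heights now [0 3 3 0 0 0], max=3
Drop 2: I rot3 at col 1 lands with bottom-row=3; cleared 0 line(s) (total 0); column heights now [0 7 3 0 0 0], max=7
Drop 3: T rot2 at col 2 lands with bottom-row=2; cleared 0 line(s) (total 0); column heights now [0 7 4 4 4 0], max=7
Drop 4: L rot3 at col 1 lands with bottom-row=5; cleared 0 line(s) (total 0); column heights now [0 8 8 4 4 0], max=8

Answer: ......
......
......
.##...
.##...
.##...
.#....
.####.
.###..
.#....
.#....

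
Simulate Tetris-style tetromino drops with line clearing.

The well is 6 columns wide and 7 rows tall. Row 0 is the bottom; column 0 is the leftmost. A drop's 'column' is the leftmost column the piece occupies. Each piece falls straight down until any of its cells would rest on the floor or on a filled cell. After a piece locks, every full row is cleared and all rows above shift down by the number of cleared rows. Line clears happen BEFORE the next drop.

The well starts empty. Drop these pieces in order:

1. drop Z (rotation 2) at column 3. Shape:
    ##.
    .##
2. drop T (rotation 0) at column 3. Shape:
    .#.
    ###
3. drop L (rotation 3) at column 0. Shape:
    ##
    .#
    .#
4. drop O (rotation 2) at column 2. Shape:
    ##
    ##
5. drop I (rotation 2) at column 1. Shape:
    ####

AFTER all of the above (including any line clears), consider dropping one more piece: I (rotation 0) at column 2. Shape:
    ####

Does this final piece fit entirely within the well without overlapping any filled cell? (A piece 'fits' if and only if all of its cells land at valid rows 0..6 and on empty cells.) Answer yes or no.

Answer: yes

Derivation:
Drop 1: Z rot2 at col 3 lands with bottom-row=0; cleared 0 line(s) (total 0); column heights now [0 0 0 2 2 1], max=2
Drop 2: T rot0 at col 3 lands with bottom-row=2; cleared 0 line(s) (total 0); column heights now [0 0 0 3 4 3], max=4
Drop 3: L rot3 at col 0 lands with bottom-row=0; cleared 0 line(s) (total 0); column heights now [3 3 0 3 4 3], max=4
Drop 4: O rot2 at col 2 lands with bottom-row=3; cleared 0 line(s) (total 0); column heights now [3 3 5 5 4 3], max=5
Drop 5: I rot2 at col 1 lands with bottom-row=5; cleared 0 line(s) (total 0); column heights now [3 6 6 6 6 3], max=6
Test piece I rot0 at col 2 (width 4): heights before test = [3 6 6 6 6 3]; fits = True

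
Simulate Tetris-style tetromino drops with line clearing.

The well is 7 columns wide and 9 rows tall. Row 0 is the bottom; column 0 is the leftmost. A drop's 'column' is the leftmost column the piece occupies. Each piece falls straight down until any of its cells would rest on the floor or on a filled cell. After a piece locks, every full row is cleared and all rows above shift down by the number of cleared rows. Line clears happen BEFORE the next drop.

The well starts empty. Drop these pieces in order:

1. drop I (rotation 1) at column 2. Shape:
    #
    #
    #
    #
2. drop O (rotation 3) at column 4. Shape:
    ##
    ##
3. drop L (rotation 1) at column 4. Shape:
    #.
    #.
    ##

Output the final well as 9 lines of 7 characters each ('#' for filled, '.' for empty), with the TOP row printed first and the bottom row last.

Drop 1: I rot1 at col 2 lands with bottom-row=0; cleared 0 line(s) (total 0); column heights now [0 0 4 0 0 0 0], max=4
Drop 2: O rot3 at col 4 lands with bottom-row=0; cleared 0 line(s) (total 0); column heights now [0 0 4 0 2 2 0], max=4
Drop 3: L rot1 at col 4 lands with bottom-row=2; cleared 0 line(s) (total 0); column heights now [0 0 4 0 5 3 0], max=5

Answer: .......
.......
.......
.......
....#..
..#.#..
..#.##.
..#.##.
..#.##.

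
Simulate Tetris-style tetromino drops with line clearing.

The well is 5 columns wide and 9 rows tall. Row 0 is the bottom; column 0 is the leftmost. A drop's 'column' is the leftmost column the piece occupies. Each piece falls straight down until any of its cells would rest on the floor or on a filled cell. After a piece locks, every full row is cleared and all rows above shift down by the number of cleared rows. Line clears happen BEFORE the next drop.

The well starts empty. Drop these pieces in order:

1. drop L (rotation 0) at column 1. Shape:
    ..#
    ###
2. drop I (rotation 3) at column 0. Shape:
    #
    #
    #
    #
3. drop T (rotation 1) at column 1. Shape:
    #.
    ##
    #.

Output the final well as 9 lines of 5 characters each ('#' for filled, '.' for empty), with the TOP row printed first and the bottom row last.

Drop 1: L rot0 at col 1 lands with bottom-row=0; cleared 0 line(s) (total 0); column heights now [0 1 1 2 0], max=2
Drop 2: I rot3 at col 0 lands with bottom-row=0; cleared 0 line(s) (total 0); column heights now [4 1 1 2 0], max=4
Drop 3: T rot1 at col 1 lands with bottom-row=1; cleared 0 line(s) (total 0); column heights now [4 4 3 2 0], max=4

Answer: .....
.....
.....
.....
.....
##...
###..
##.#.
####.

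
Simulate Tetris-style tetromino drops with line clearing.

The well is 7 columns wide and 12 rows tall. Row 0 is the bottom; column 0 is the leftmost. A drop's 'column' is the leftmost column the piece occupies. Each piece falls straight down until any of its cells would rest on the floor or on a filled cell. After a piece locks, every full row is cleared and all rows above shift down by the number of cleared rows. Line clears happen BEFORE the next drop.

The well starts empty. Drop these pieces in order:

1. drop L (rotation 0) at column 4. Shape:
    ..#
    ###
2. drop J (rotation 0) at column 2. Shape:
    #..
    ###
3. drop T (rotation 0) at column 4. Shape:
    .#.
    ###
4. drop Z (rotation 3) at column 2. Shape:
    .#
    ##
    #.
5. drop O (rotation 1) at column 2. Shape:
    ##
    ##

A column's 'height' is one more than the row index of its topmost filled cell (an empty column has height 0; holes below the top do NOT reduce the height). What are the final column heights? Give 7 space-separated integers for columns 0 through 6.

Answer: 0 0 8 8 3 4 3

Derivation:
Drop 1: L rot0 at col 4 lands with bottom-row=0; cleared 0 line(s) (total 0); column heights now [0 0 0 0 1 1 2], max=2
Drop 2: J rot0 at col 2 lands with bottom-row=1; cleared 0 line(s) (total 0); column heights now [0 0 3 2 2 1 2], max=3
Drop 3: T rot0 at col 4 lands with bottom-row=2; cleared 0 line(s) (total 0); column heights now [0 0 3 2 3 4 3], max=4
Drop 4: Z rot3 at col 2 lands with bottom-row=3; cleared 0 line(s) (total 0); column heights now [0 0 5 6 3 4 3], max=6
Drop 5: O rot1 at col 2 lands with bottom-row=6; cleared 0 line(s) (total 0); column heights now [0 0 8 8 3 4 3], max=8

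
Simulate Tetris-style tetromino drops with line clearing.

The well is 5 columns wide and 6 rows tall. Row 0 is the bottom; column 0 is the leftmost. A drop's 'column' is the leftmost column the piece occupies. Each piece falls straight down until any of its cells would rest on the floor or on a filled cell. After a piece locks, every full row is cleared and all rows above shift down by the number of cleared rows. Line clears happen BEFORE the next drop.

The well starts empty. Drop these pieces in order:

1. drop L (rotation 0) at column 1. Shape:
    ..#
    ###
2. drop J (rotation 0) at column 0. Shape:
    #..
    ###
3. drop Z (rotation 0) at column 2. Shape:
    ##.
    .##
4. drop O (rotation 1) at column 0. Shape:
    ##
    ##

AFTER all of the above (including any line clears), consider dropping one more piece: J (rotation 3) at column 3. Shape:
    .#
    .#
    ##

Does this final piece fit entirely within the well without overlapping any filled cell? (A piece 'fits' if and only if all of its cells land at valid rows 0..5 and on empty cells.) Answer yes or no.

Drop 1: L rot0 at col 1 lands with bottom-row=0; cleared 0 line(s) (total 0); column heights now [0 1 1 2 0], max=2
Drop 2: J rot0 at col 0 lands with bottom-row=1; cleared 0 line(s) (total 0); column heights now [3 2 2 2 0], max=3
Drop 3: Z rot0 at col 2 lands with bottom-row=2; cleared 0 line(s) (total 0); column heights now [3 2 4 4 3], max=4
Drop 4: O rot1 at col 0 lands with bottom-row=3; cleared 0 line(s) (total 0); column heights now [5 5 4 4 3], max=5
Test piece J rot3 at col 3 (width 2): heights before test = [5 5 4 4 3]; fits = False

Answer: no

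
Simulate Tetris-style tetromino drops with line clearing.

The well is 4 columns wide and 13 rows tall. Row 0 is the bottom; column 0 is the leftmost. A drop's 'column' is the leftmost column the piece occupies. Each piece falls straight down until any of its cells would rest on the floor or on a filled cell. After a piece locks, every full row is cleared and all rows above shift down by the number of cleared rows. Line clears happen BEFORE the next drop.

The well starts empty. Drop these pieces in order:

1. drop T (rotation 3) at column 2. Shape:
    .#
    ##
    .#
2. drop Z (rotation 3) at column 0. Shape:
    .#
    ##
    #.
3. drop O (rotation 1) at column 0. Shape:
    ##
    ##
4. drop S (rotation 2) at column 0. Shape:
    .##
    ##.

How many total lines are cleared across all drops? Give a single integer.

Answer: 1

Derivation:
Drop 1: T rot3 at col 2 lands with bottom-row=0; cleared 0 line(s) (total 0); column heights now [0 0 2 3], max=3
Drop 2: Z rot3 at col 0 lands with bottom-row=0; cleared 1 line(s) (total 1); column heights now [1 2 0 2], max=2
Drop 3: O rot1 at col 0 lands with bottom-row=2; cleared 0 line(s) (total 1); column heights now [4 4 0 2], max=4
Drop 4: S rot2 at col 0 lands with bottom-row=4; cleared 0 line(s) (total 1); column heights now [5 6 6 2], max=6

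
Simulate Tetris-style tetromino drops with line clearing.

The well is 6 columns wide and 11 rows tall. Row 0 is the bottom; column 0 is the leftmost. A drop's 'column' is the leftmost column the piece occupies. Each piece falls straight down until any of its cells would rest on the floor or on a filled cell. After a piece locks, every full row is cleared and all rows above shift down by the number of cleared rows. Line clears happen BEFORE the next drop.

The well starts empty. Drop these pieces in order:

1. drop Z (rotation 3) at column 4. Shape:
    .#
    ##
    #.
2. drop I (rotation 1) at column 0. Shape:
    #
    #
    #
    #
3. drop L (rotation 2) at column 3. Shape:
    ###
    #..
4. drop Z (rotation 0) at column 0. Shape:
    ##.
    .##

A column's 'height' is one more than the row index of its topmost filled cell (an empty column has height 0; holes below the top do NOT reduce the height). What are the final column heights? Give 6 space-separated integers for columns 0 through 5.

Drop 1: Z rot3 at col 4 lands with bottom-row=0; cleared 0 line(s) (total 0); column heights now [0 0 0 0 2 3], max=3
Drop 2: I rot1 at col 0 lands with bottom-row=0; cleared 0 line(s) (total 0); column heights now [4 0 0 0 2 3], max=4
Drop 3: L rot2 at col 3 lands with bottom-row=2; cleared 0 line(s) (total 0); column heights now [4 0 0 4 4 4], max=4
Drop 4: Z rot0 at col 0 lands with bottom-row=3; cleared 1 line(s) (total 1); column heights now [4 4 0 3 2 3], max=4

Answer: 4 4 0 3 2 3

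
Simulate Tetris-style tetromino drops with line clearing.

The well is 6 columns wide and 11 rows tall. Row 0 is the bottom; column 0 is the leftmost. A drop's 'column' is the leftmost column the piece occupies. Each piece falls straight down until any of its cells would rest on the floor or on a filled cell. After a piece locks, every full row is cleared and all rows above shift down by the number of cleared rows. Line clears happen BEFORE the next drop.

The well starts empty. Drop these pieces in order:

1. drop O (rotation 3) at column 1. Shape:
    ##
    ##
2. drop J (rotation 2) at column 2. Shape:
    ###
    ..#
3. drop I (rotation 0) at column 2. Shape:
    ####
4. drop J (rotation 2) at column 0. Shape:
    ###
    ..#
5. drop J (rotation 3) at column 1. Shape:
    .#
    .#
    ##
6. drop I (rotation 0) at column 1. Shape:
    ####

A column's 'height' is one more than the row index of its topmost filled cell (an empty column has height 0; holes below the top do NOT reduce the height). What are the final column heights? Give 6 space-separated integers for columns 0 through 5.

Drop 1: O rot3 at col 1 lands with bottom-row=0; cleared 0 line(s) (total 0); column heights now [0 2 2 0 0 0], max=2
Drop 2: J rot2 at col 2 lands with bottom-row=1; cleared 0 line(s) (total 0); column heights now [0 2 3 3 3 0], max=3
Drop 3: I rot0 at col 2 lands with bottom-row=3; cleared 0 line(s) (total 0); column heights now [0 2 4 4 4 4], max=4
Drop 4: J rot2 at col 0 lands with bottom-row=4; cleared 0 line(s) (total 0); column heights now [6 6 6 4 4 4], max=6
Drop 5: J rot3 at col 1 lands with bottom-row=6; cleared 0 line(s) (total 0); column heights now [6 7 9 4 4 4], max=9
Drop 6: I rot0 at col 1 lands with bottom-row=9; cleared 0 line(s) (total 0); column heights now [6 10 10 10 10 4], max=10

Answer: 6 10 10 10 10 4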